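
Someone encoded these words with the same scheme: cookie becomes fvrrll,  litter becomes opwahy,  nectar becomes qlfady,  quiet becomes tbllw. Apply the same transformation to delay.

glohb

It's a Vigenère-style cipher with numeric key [3,7]: position i shifts by key[i mod 2].
On delay: d+3=g, e+7=l, l+3=o, a+7=h, y+3=b.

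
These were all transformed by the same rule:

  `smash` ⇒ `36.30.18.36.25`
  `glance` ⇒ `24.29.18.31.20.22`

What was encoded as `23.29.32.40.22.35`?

s is letter #19 and maps to 36: an offset of 17. The number is (letter's place in the alphabet, a=1) + 17.
Undoing it on 23.29.32.40.22.35: 23→(23−17)÷1=6=f, 29→(29−17)÷1=12=l, 32→(32−17)÷1=15=o, 40→(40−17)÷1=23=w, 22→(22−17)÷1=5=e, 35→(35−17)÷1=18=r.

flower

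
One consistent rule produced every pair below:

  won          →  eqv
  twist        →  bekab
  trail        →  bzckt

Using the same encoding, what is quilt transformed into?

The shift depends on letter class: consonant w→e is +8, but vowel o→q is +2. Vowels shift forward by 2 and consonants shift forward by 8.
On quilt: q(cons)+8=y, u(vowel)+2=w, i(vowel)+2=k, l(cons)+8=t, t(cons)+8=b.

ywktb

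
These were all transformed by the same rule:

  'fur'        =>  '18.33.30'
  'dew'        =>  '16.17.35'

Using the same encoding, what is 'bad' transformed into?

14.13.16

f is letter #6 and maps to 18: an offset of 12. The number is (letter's place in the alphabet, a=1) + 12.
For bad: b=2→14, a=1→13, d=4→16.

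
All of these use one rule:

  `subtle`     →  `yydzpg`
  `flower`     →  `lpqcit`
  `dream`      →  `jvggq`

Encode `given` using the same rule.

Shifts by position in subtle: pos 0: s→y (+6), pos 1: u→y (+4), pos 2: b→d (+2), pos 3: t→z (+6), pos 4: l→p (+4), pos 5: e→g (+2) — repeating every 3. It's a Vigenère-style cipher with numeric key [6,4,2]: position i shifts by key[i mod 3].
Applying it to given: g+6=m, i+4=m, v+2=x, e+6=k, n+4=r.

mmxkr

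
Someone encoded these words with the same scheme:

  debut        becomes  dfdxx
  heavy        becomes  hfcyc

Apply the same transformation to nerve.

The shift increases by 1 at each position, starting from +0: 0, 1, 2, ….
For nerve: n+0=n, e+1=f, r+2=t, v+3=y, e+4=i.

nftyi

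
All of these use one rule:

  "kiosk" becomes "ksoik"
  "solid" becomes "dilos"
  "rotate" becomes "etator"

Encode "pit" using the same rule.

tip

The output letters match the input read backwards: kiosk reversed is ksoik. The word is simply reversed.
On pit: reverse → tip.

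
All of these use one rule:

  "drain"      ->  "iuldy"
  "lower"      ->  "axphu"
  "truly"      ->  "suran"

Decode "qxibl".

vodka

d(3)→i(8) and r(17)→u(20) fit y≡25x+11 (mod 26); the inverse of 25 mod 26 is 25. Each letter's alphabet position (a=0..z=25) is mapped through 25·x+11 mod 26 — an affine cipher.
Decoding qxibl: q(16)→25·(16−11)≡21=v; x(23)→25·(23−11)≡14=o; i(8)→25·(8−11)≡3=d; b(1)→25·(1−11)≡10=k; l(11)→25·(11−11)≡0=a (all mod 26).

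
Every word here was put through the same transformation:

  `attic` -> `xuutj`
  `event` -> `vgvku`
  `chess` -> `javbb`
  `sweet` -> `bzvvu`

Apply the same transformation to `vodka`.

a(0)→x(23) and t(19)→u(20) fit y≡19x+23 (mod 26); the inverse of 19 mod 26 is 11. This is an affine cipher: with a=0,…,z=25, each position x becomes (19x+23) mod 26.
Applying it to vodka: v(21)→19·21+23≡6=g; o(14)→19·14+23≡3=d; d(3)→19·3+23≡2=c; k(10)→19·10+23≡5=f; a(0)→19·0+23≡23=x (all mod 26).

gdcfx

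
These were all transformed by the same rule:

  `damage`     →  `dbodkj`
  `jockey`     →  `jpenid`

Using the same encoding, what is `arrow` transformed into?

astra

In damage: d→d is +0, a→b is +1, m→o is +2, a→d is +3 — the shift increases by 1 each position. Letter i (0-indexed) is shifted by i+0, so successive shifts are 0, 1, 2, ….
On arrow: a+0=a, r+1=s, r+2=t, o+3=r, w+4=a.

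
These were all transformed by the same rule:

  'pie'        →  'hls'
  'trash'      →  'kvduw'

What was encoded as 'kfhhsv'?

Read the word backwards and shift each letter +3.
Undoing it on kfhhsv: shift back: k−3=h, f−3=c, h−3=e, h−3=e, s−3=p, v−3=s → hceeps; then reverse → speech.

speech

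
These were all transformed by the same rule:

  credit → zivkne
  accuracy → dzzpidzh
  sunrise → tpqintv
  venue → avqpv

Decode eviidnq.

terrain

c(2)→z(25) and r(17)→i(8) fit y≡11x+3 (mod 26); the inverse of 11 mod 26 is 19. Treating letters as 0–25, the rule is x ↦ 11x + 3 (mod 26).
Undoing it on eviidnq: e(4)→19·(4−3)≡19=t; v(21)→19·(21−3)≡4=e; i(8)→19·(8−3)≡17=r; i(8)→19·(8−3)≡17=r; d(3)→19·(3−3)≡0=a; n(13)→19·(13−3)≡8=i; q(16)→19·(16−3)≡13=n (all mod 26).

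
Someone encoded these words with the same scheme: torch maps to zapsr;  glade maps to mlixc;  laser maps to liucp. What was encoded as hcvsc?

This is an affine cipher: with a=0,…,z=25, each position x becomes (5x+8) mod 26.
Reversing it on hcvsc: h(7)→21·(7−8)≡5=f; c(2)→21·(2−8)≡4=e; v(21)→21·(21−8)≡13=n; s(18)→21·(18−8)≡2=c; c(2)→21·(2−8)≡4=e (all mod 26).

fence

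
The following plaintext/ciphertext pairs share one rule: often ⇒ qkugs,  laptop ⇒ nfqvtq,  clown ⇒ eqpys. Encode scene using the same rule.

Shifts by position in often: pos 0: o→q (+2), pos 1: f→k (+5), pos 2: t→u (+1), pos 3: e→g (+2), pos 4: n→s (+5) — repeating every 3. The shifts repeat in a cycle of length 3: positions 0,1,… shift by +2, +5, +1, then the pattern repeats.
On scene: s+2=u, c+5=h, e+1=f, n+2=p, e+5=j.

uhfpj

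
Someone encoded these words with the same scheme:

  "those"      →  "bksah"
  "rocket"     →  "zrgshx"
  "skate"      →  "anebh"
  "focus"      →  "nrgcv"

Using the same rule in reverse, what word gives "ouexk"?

graph

It's a Vigenère-style cipher with numeric key [8,3,4]: position i shifts by key[i mod 3].
Undoing it on ouexk: o−8=g, u−3=r, e−4=a, x−8=p, k−3=h.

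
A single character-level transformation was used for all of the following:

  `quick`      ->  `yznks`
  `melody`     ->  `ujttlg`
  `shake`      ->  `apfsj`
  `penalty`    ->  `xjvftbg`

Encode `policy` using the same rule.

xttnkg

The shift depends on letter class: consonant q→y is +8, but vowel u→z is +5. The rule splits by letter class: vowels +5, consonants +8.
For policy: p(cons)+8=x, o(vowel)+5=t, l(cons)+8=t, i(vowel)+5=n, c(cons)+8=k, y(cons)+8=g.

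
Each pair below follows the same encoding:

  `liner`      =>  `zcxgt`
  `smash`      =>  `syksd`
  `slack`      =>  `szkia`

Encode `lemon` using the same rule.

l(11)→z(25) and i(8)→c(2) fit y≡25x+10 (mod 26); the inverse of 25 mod 26 is 25. Treating letters as 0–25, the rule is x ↦ 25x + 10 (mod 26).
On lemon: l(11)→25·11+10≡25=z; e(4)→25·4+10≡6=g; m(12)→25·12+10≡24=y; o(14)→25·14+10≡22=w; n(13)→25·13+10≡23=x (all mod 26).

zgywx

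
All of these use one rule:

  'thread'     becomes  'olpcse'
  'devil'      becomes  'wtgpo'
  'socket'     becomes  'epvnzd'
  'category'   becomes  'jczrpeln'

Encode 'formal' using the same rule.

wlxczq

The output letters match the input read backwards, each shifted +11: thread reversed is daerht. Read the word backwards and shift each letter +11.
For formal: reverse → lamrof; then shift: l+11=w, a+11=l, m+11=x, r+11=c, o+11=z, f+11=q.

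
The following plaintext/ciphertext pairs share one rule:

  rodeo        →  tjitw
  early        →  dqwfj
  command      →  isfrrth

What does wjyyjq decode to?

letter

Two steps: reverse the string, then apply a Caesar shift of +5.
Undoing it on wjyyjq: shift back: w−5=r, j−5=e, y−5=t, y−5=t, j−5=e, q−5=l → rettel; then reverse → letter.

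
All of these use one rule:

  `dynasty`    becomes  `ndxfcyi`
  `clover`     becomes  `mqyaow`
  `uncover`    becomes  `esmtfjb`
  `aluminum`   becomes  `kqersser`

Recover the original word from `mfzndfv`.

Shifts by position in dynasty: pos 0: d→n (+10), pos 1: y→d (+5), pos 2: n→x (+10), pos 3: a→f (+5) — repeating every 2. It's a Vigenère-style cipher with numeric key [10,5]: position i shifts by key[i mod 2].
Reversing it on mfzndfv: m−10=c, f−5=a, z−10=p, n−5=i, d−10=t, f−5=a, v−10=l.

capital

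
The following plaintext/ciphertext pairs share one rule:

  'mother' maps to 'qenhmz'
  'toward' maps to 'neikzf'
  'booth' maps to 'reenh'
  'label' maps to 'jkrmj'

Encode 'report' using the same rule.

This is an affine cipher: with a=0,…,z=25, each position x becomes (7x+10) mod 26.
On report: r(17)→7·17+10≡25=z; e(4)→7·4+10≡12=m; p(15)→7·15+10≡11=l; o(14)→7·14+10≡4=e; r(17)→7·17+10≡25=z; t(19)→7·19+10≡13=n (all mod 26).

zmlezn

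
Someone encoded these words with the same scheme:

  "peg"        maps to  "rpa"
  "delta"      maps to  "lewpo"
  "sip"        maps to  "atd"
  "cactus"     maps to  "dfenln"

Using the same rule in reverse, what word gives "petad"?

The output letters match the input read backwards, each shifted +11: peg reversed is gep. Two steps: reverse the string, then apply a Caesar shift of +11.
Decoding petad: shift back: p−11=e, e−11=t, t−11=i, a−11=p, d−11=s → etips; then reverse → spite.

spite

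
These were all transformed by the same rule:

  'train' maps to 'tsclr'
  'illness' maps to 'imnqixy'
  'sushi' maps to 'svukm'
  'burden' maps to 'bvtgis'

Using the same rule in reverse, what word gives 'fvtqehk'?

furnace

In train: t→t is +0, r→s is +1, a→c is +2, i→l is +3 — the shift increases by 1 each position. Letter i (0-indexed) is shifted by i+0, so successive shifts are 0, 1, 2, ….
Reversing it on fvtqehk: f−0=f, v−1=u, t−2=r, q−3=n, e−4=a, h−5=c, k−6=e.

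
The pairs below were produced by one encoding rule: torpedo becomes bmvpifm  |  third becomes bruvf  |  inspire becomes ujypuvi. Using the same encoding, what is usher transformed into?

This is an affine cipher: with a=0,…,z=25, each position x becomes (3x+22) mod 26.
For usher: u(20)→3·20+22≡4=e; s(18)→3·18+22≡24=y; h(7)→3·7+22≡17=r; e(4)→3·4+22≡8=i; r(17)→3·17+22≡21=v (all mod 26).

eyriv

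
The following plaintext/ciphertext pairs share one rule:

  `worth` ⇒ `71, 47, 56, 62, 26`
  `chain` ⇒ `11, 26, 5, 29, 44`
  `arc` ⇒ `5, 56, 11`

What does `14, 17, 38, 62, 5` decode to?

delta

With a=1..z=26, the number is 3·pos + 2.
Decoding 14, 17, 38, 62, 5: 14→(14−2)÷3=4=d, 17→(17−2)÷3=5=e, 38→(38−2)÷3=12=l, 62→(62−2)÷3=20=t, 5→(5−2)÷3=1=a.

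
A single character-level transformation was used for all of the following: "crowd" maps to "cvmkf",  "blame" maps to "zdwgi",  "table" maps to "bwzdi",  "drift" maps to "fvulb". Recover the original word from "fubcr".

ditch

c(2)→c(2) and r(17)→v(21) fit y≡3x+22 (mod 26); the inverse of 3 mod 26 is 9. Treating letters as 0–25, the rule is x ↦ 3x + 22 (mod 26).
Reversing it on fubcr: f(5)→9·(5−22)≡3=d; u(20)→9·(20−22)≡8=i; b(1)→9·(1−22)≡19=t; c(2)→9·(2−22)≡2=c; r(17)→9·(17−22)≡7=h (all mod 26).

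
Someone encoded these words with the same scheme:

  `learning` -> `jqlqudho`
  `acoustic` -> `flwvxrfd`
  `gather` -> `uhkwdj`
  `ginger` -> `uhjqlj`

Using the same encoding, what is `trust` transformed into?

wvxuw

Two steps: reverse the string, then apply a Caesar shift of +3.
Applying it to trust: reverse → tsurt; then shift: t+3=w, s+3=v, u+3=x, r+3=u, t+3=w.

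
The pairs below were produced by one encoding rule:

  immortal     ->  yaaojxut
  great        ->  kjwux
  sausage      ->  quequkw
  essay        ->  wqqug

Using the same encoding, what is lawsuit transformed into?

Treating letters as 0–25, the rule is x ↦ 7x + 20 (mod 26).
For lawsuit: l(11)→7·11+20≡19=t; a(0)→7·0+20≡20=u; w(22)→7·22+20≡18=s; s(18)→7·18+20≡16=q; u(20)→7·20+20≡4=e; i(8)→7·8+20≡24=y; t(19)→7·19+20≡23=x (all mod 26).

tusqeyx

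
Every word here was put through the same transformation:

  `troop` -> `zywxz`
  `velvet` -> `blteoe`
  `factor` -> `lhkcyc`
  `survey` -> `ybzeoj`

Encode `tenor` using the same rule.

In troop: t→z is +6, r→y is +7, o→w is +8, o→x is +9 — the shift increases by 1 each position. The shift increases by 1 at each position, starting from +6: 6, 7, 8, ….
On tenor: t+6=z, e+7=l, n+8=v, o+9=x, r+10=b.

zlvxb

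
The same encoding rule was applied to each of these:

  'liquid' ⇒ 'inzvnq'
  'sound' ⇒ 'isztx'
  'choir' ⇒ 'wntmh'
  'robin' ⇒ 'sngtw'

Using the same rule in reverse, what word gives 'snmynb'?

within

The output letters match the input read backwards, each shifted +5: liquid reversed is diuqil. Two steps: reverse the string, then apply a Caesar shift of +5.
Undoing it on snmynb: shift back: s−5=n, n−5=i, m−5=h, y−5=t, n−5=i, b−5=w → nihtiw; then reverse → within.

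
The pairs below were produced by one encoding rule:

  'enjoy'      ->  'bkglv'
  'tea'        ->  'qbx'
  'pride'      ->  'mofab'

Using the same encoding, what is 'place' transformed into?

Compare letters: e→b is +23, n→k is +23, j→g is +23 — a constant shift. Each letter is shifted forward by 23 in the alphabet (a Caesar shift of +23).
On place: p+23=m, l+23=i, a+23=x, c+23=z, e+23=b.

mixzb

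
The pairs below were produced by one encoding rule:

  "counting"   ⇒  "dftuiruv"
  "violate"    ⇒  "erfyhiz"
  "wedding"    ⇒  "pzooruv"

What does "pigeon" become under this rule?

qrvzfu

Treating letters as 0–25, the rule is x ↦ 11x + 7 (mod 26).
For pigeon: p(15)→11·15+7≡16=q; i(8)→11·8+7≡17=r; g(6)→11·6+7≡21=v; e(4)→11·4+7≡25=z; o(14)→11·14+7≡5=f; n(13)→11·13+7≡20=u (all mod 26).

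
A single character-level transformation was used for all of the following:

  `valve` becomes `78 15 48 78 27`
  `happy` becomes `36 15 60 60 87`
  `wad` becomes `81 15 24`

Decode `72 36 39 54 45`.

think

v(#22)→78 and a(#1)→15: differences scale by 3, so n = 3·pos + 12. With a=1..z=26, the number is 3·pos + 12.
Undoing it on 72 36 39 54 45: 72→(72−12)÷3=20=t, 36→(36−12)÷3=8=h, 39→(39−12)÷3=9=i, 54→(54−12)÷3=14=n, 45→(45−12)÷3=11=k.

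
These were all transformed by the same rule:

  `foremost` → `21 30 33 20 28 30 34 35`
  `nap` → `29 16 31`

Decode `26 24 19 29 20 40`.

kidney

f is letter #6 and maps to 21: an offset of 15. Letters become their 1-based position plus 15 (so a→16, b→17, …).
Decoding 26 24 19 29 20 40: 26→(26−15)÷1=11=k, 24→(24−15)÷1=9=i, 19→(19−15)÷1=4=d, 29→(29−15)÷1=14=n, 20→(20−15)÷1=5=e, 40→(40−15)÷1=25=y.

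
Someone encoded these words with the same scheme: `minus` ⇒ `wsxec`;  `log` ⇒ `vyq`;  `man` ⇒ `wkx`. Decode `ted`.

This is a Caesar cipher with shift 10.
Decoding ted: t−10=j, e−10=u, d−10=t.

jut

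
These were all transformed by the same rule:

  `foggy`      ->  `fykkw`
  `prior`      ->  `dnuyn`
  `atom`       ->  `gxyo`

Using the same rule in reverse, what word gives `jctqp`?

f(5)→f(5) and o(14)→y(24) fit y≡5x+6 (mod 26); the inverse of 5 mod 26 is 21. Each letter's alphabet position (a=0..z=25) is mapped through 5·x+6 mod 26 — an affine cipher.
Undoing it on jctqp: j(9)→21·(9−6)≡11=l; c(2)→21·(2−6)≡20=u; t(19)→21·(19−6)≡13=n; q(16)→21·(16−6)≡2=c; p(15)→21·(15−6)≡7=h (all mod 26).

lunch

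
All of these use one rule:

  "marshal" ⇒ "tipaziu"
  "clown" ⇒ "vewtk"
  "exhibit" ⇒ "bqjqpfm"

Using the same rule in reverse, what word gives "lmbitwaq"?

The output letters match the input read backwards, each shifted +8: marshal reversed is lahsram. Two steps: reverse the string, then apply a Caesar shift of +8.
Decoding lmbitwaq: shift back: l−8=d, m−8=e, b−8=t, i−8=a, t−8=l, w−8=o, a−8=s, q−8=i → detalosi; then reverse → isolated.

isolated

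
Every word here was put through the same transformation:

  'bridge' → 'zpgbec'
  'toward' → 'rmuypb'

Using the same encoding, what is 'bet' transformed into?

Compare letters: b→z is +24, r→p is +24, i→g is +24 — a constant shift. It's a constant shift of +24 (ROT24).
For bet: b+24=z, e+24=c, t+24=r.

zcr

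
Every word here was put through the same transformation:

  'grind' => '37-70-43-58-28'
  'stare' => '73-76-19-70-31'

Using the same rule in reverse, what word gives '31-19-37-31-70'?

eager

The formula is n = 3×(alphabet index, a=1) + 16.
Reversing it on 31-19-37-31-70: 31→(31−16)÷3=5=e, 19→(19−16)÷3=1=a, 37→(37−16)÷3=7=g, 31→(31−16)÷3=5=e, 70→(70−16)÷3=18=r.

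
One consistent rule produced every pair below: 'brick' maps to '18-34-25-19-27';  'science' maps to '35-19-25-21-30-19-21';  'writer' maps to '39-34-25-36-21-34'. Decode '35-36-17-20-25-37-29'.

Letters become their 1-based position plus 16 (so a→17, b→18, …).
Decoding 35-36-17-20-25-37-29: 35→(35−16)÷1=19=s, 36→(36−16)÷1=20=t, 17→(17−16)÷1=1=a, 20→(20−16)÷1=4=d, 25→(25−16)÷1=9=i, 37→(37−16)÷1=21=u, 29→(29−16)÷1=13=m.

stadium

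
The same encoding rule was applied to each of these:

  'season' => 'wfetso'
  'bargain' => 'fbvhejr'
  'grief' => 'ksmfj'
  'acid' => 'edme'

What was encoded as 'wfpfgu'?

select

Shifts by position in season: pos 0: s→w (+4), pos 1: e→f (+1), pos 2: a→e (+4), pos 3: s→t (+1) — repeating every 2. The shifts repeat in a cycle of length 2: positions 0,1,… shift by +4, +1, then the pattern repeats.
Undoing it on wfpfgu: w−4=s, f−1=e, p−4=l, f−1=e, g−4=c, u−1=t.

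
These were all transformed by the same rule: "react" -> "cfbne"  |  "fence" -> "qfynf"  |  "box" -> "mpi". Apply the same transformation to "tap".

eba

The shift depends on letter class: consonant r→c is +11, but vowel e→f is +1. Vowels shift forward by 1 and consonants shift forward by 11.
On tap: t(cons)+11=e, a(vowel)+1=b, p(cons)+11=a.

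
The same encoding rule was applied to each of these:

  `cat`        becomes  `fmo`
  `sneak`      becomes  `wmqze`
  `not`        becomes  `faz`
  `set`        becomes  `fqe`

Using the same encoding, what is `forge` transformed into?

qsdar

Read the word backwards and shift each letter +12.
On forge: reverse → egrof; then shift: e+12=q, g+12=s, r+12=d, o+12=a, f+12=r.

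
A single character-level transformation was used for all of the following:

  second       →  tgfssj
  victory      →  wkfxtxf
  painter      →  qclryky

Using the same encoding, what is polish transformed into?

In second: s→t is +1, e→g is +2, c→f is +3, o→s is +4 — the shift increases by 1 each position. The shift increases by 1 at each position, starting from +1: 1, 2, 3, ….
Applying it to polish: p+1=q, o+2=q, l+3=o, i+4=m, s+5=x, h+6=n.

qqomxn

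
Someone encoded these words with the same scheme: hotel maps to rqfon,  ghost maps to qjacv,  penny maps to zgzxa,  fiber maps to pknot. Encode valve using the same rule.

fcxfg

Shifts by position in hotel: pos 0: h→r (+10), pos 1: o→q (+2), pos 2: t→f (+12), pos 3: e→o (+10), pos 4: l→n (+2) — repeating every 3. The shifts repeat in a cycle of length 3: positions 0,1,… shift by +10, +2, +12, then the pattern repeats.
Applying it to valve: v+10=f, a+2=c, l+12=x, v+10=f, e+2=g.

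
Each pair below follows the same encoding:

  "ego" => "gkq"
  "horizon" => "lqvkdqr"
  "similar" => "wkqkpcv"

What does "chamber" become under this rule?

glcqfgv

The shift depends on letter class: consonant g→k is +4, but vowel e→g is +2. The rule splits by letter class: vowels +2, consonants +4.
For chamber: c(cons)+4=g, h(cons)+4=l, a(vowel)+2=c, m(cons)+4=q, b(cons)+4=f, e(vowel)+2=g, r(cons)+4=v.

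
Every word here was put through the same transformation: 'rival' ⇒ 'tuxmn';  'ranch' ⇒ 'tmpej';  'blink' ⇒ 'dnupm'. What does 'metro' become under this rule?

oqvta

The shift depends on letter class: consonant r→t is +2, but vowel i→u is +12. Two shifts are in play — +12 for a/e/i/o/u, +2 for every other letter.
On metro: m(cons)+2=o, e(vowel)+12=q, t(cons)+2=v, r(cons)+2=t, o(vowel)+12=a.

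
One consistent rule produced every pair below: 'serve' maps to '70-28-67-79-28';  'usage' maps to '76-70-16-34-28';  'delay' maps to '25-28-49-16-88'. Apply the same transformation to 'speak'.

s(#19)→70 and e(#5)→28: differences scale by 3, so n = 3·pos + 13. The formula is n = 3×(alphabet index, a=1) + 13.
For speak: s=19→70, p=16→61, e=5→28, a=1→16, k=11→46.

70-61-28-16-46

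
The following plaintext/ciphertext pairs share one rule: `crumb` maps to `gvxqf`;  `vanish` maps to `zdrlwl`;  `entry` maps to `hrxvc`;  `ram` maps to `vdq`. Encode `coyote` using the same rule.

The shift depends on letter class: consonant c→g is +4, but vowel u→x is +3. Two shifts are in play — +3 for a/e/i/o/u, +4 for every other letter.
Applying it to coyote: c(cons)+4=g, o(vowel)+3=r, y(cons)+4=c, o(vowel)+3=r, t(cons)+4=x, e(vowel)+3=h.

grcrxh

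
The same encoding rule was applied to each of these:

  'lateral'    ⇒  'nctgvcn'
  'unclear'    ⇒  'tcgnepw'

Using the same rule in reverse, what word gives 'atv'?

try

Two steps: reverse the string, then apply a Caesar shift of +2.
Decoding atv: shift back: a−2=y, t−2=r, v−2=t → yrt; then reverse → try.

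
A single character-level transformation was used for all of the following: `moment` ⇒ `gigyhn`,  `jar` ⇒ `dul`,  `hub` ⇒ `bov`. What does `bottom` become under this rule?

vinnig

Every letter moves 20 places later in the alphabet, wrapping around z→a.
Applying it to bottom: b+20=v, o+20=i, t+20=n, t+20=n, o+20=i, m+20=g.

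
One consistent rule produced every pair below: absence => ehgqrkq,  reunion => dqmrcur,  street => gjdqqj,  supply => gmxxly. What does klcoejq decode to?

a(0)→e(4) and b(1)→h(7) fit y≡3x+4 (mod 26); the inverse of 3 mod 26 is 9. Treating letters as 0–25, the rule is x ↦ 3x + 4 (mod 26).
Undoing it on klcoejq: k(10)→9·(10−4)≡2=c; l(11)→9·(11−4)≡11=l; c(2)→9·(2−4)≡8=i; o(14)→9·(14−4)≡12=m; e(4)→9·(4−4)≡0=a; j(9)→9·(9−4)≡19=t; q(16)→9·(16−4)≡4=e (all mod 26).

climate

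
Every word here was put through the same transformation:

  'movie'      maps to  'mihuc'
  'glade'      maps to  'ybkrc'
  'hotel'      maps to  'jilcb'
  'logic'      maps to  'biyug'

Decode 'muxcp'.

m(12)→m(12) and o(14)→i(8) fit y≡11x+10 (mod 26); the inverse of 11 mod 26 is 19. This is an affine cipher: with a=0,…,z=25, each position x becomes (11x+10) mod 26.
Reversing it on muxcp: m(12)→19·(12−10)≡12=m; u(20)→19·(20−10)≡8=i; x(23)→19·(23−10)≡13=n; c(2)→19·(2−10)≡4=e; p(15)→19·(15−10)≡17=r (all mod 26).

miner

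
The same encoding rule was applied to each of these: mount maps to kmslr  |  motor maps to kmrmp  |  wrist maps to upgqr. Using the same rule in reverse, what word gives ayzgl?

cabin

Compare letters: m→k is +24, o→m is +24, u→s is +24 — a constant shift. This is a Caesar cipher with shift 24.
Reversing it on ayzgl: a−24=c, y−24=a, z−24=b, g−24=i, l−24=n.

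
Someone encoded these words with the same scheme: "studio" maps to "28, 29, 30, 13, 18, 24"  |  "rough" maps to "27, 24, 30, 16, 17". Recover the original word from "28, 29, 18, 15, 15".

s is letter #19 and maps to 28: an offset of 9. Letters become their 1-based position plus 9 (so a→10, b→11, …).
Undoing it on 28, 29, 18, 15, 15: 28→(28−9)÷1=19=s, 29→(29−9)÷1=20=t, 18→(18−9)÷1=9=i, 15→(15−9)÷1=6=f, 15→(15−9)÷1=6=f.

stiff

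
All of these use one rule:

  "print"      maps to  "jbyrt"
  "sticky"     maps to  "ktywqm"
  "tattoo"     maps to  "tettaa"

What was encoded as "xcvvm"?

fuzzy

p(15)→j(9) and r(17)→b(1) fit y≡9x+4 (mod 26); the inverse of 9 mod 26 is 3. This is an affine cipher: with a=0,…,z=25, each position x becomes (9x+4) mod 26.
Reversing it on xcvvm: x(23)→3·(23−4)≡5=f; c(2)→3·(2−4)≡20=u; v(21)→3·(21−4)≡25=z; v(21)→3·(21−4)≡25=z; m(12)→3·(12−4)≡24=y (all mod 26).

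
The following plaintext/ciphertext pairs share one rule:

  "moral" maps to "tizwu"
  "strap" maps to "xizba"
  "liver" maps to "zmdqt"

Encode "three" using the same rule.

mmzpb

Two steps: reverse the string, then apply a Caesar shift of +8.
For three: reverse → eerht; then shift: e+8=m, e+8=m, r+8=z, h+8=p, t+8=b.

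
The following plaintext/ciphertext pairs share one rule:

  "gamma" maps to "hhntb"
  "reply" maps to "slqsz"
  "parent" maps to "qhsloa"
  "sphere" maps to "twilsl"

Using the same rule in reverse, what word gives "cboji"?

Shifts by position in gamma: pos 0: g→h (+1), pos 1: a→h (+7), pos 2: m→n (+1), pos 3: m→t (+7) — repeating every 2. The shifts repeat in a cycle of length 2: positions 0,1,… shift by +1, +7, then the pattern repeats.
Reversing it on cboji: c−1=b, b−7=u, o−1=n, j−7=c, i−1=h.

bunch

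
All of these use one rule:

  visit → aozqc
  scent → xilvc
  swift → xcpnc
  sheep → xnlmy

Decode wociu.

rival

In visit: v→a is +5, i→o is +6, s→z is +7, i→q is +8 — the shift increases by 1 each position. Each letter shifts forward by (position + 5), i.e. 5, 6, 7, … — the shift grows by one for each successive letter.
Decoding wociu: w−5=r, o−6=i, c−7=v, i−8=a, u−9=l.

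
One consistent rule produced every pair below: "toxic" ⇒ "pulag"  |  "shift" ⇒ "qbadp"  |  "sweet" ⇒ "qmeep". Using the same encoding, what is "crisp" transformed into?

graqt

Treating letters as 0–25, the rule is x ↦ 25x + 8 (mod 26).
On crisp: c(2)→25·2+8≡6=g; r(17)→25·17+8≡17=r; i(8)→25·8+8≡0=a; s(18)→25·18+8≡16=q; p(15)→25·15+8≡19=t (all mod 26).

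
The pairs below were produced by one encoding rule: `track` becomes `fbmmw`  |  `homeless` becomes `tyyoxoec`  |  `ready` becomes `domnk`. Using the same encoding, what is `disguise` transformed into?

The shifts repeat in a cycle of length 2: positions 0,1,… shift by +12, +10, then the pattern repeats.
Applying it to disguise: d+12=p, i+10=s, s+12=e, g+10=q, u+12=g, i+10=s, s+12=e, e+10=o.

pseqgseo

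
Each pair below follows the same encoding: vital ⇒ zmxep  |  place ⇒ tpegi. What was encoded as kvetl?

graph

Each letter is shifted forward by 4 in the alphabet (a Caesar shift of +4).
Undoing it on kvetl: k−4=g, v−4=r, e−4=a, t−4=p, l−4=h.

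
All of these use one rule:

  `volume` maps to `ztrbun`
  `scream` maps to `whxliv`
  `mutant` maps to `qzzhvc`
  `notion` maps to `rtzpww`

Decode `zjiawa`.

vector

In volume: v→z is +4, o→t is +5, l→r is +6, u→b is +7 — the shift increases by 1 each position. Letter i (0-indexed) is shifted by i+4, so successive shifts are 4, 5, 6, ….
Undoing it on zjiawa: z−4=v, j−5=e, i−6=c, a−7=t, w−8=o, a−9=r.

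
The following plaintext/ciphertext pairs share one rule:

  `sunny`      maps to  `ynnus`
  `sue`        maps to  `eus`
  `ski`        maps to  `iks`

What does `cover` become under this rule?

revoc

The output letters match the input read backwards: sunny reversed is ynnus. The word is simply reversed.
On cover: reverse → revoc.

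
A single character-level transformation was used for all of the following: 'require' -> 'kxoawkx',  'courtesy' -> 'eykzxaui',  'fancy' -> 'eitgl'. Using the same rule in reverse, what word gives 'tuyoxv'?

prison

Read the word backwards and shift each letter +6.
Reversing it on tuyoxv: shift back: t−6=n, u−6=o, y−6=s, o−6=i, x−6=r, v−6=p → nosirp; then reverse → prison.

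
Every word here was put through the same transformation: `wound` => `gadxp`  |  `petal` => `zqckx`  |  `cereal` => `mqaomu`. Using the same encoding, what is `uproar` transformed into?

ebayma

The shifts repeat in a cycle of length 3: positions 0,1,… shift by +10, +12, +9, then the pattern repeats.
Applying it to uproar: u+10=e, p+12=b, r+9=a, o+10=y, a+12=m, r+9=a.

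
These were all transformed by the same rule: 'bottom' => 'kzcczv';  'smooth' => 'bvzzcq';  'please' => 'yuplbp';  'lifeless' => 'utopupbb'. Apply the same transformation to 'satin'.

Two shifts are in play — +11 for a/e/i/o/u, +9 for every other letter.
Applying it to satin: s(cons)+9=b, a(vowel)+11=l, t(cons)+9=c, i(vowel)+11=t, n(cons)+9=w.

blctw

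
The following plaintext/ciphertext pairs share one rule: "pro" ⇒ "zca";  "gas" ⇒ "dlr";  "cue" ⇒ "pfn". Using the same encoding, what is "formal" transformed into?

Two steps: reverse the string, then apply a Caesar shift of +11.
For formal: reverse → lamrof; then shift: l+11=w, a+11=l, m+11=x, r+11=c, o+11=z, f+11=q.

wlxczq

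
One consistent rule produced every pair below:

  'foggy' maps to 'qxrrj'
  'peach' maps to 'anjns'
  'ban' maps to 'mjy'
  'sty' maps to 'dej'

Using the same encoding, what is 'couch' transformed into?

The shift depends on letter class: consonant f→q is +11, but vowel o→x is +9. Vowels shift forward by 9 and consonants shift forward by 11.
On couch: c(cons)+11=n, o(vowel)+9=x, u(vowel)+9=d, c(cons)+11=n, h(cons)+11=s.

nxdns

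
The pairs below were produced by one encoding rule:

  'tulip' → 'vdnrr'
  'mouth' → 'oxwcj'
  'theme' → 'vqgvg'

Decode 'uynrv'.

Shifts by position in tulip: pos 0: t→v (+2), pos 1: u→d (+9), pos 2: l→n (+2), pos 3: i→r (+9) — repeating every 2. It's a Vigenère-style cipher with numeric key [2,9]: position i shifts by key[i mod 2].
Decoding uynrv: u−2=s, y−9=p, n−2=l, r−9=i, v−2=t.

split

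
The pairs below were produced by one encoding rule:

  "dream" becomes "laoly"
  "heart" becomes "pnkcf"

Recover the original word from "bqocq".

In dream: d→l is +8, r→a is +9, e→o is +10, a→l is +11 — the shift increases by 1 each position. The shift increases by 1 at each position, starting from +8: 8, 9, 10, ….
Decoding bqocq: b−8=t, q−9=h, o−10=e, c−11=r, q−12=e.

there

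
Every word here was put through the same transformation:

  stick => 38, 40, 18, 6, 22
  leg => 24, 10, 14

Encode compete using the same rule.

s(#19)→38 and t(#20)→40: differences scale by 2, so n = 2·pos + 0. Each letter becomes 2×(its alphabet position, a=1..z=26).
On compete: c=3→6, o=15→30, m=13→26, p=16→32, e=5→10, t=20→40, e=5→10.

6, 30, 26, 32, 10, 40, 10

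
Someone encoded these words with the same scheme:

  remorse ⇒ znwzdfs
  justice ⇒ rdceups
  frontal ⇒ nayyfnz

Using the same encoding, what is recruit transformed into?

znmcgvh

In remorse: r→z is +8, e→n is +9, m→w is +10, o→z is +11 — the shift increases by 1 each position. The shift increases by 1 at each position, starting from +8: 8, 9, 10, ….
On recruit: r+8=z, e+9=n, c+10=m, r+11=c, u+12=g, i+13=v, t+14=h.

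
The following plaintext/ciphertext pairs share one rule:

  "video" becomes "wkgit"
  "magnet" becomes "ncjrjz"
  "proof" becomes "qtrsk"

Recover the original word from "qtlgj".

The shift increases by 1 at each position, starting from +1: 1, 2, 3, ….
Reversing it on qtlgj: q−1=p, t−2=r, l−3=i, g−4=c, j−5=e.

price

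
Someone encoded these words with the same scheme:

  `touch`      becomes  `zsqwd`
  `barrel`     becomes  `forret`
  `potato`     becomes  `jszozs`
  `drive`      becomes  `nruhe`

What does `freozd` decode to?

This is an affine cipher: with a=0,…,z=25, each position x becomes (17x+14) mod 26.
Decoding freozd: f(5)→23·(5−14)≡1=b; r(17)→23·(17−14)≡17=r; e(4)→23·(4−14)≡4=e; o(14)→23·(14−14)≡0=a; z(25)→23·(25−14)≡19=t; d(3)→23·(3−14)≡7=h (all mod 26).

breath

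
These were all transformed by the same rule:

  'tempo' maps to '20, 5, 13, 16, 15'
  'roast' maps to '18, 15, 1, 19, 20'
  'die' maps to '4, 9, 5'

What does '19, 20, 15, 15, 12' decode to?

t is letter #20 and maps to 20: an offset of 0. Each letter is replaced by its alphabet position (a=1, b=2, …, z=26).
Reversing it on 19, 20, 15, 15, 12: 19=s, 20=t, 15=o, 15=o, 12=l.

stool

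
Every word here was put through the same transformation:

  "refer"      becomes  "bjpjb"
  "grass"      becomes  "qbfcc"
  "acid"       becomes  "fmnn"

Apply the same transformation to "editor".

The shift depends on letter class: consonant r→b is +10, but vowel e→j is +5. The rule splits by letter class: vowels +5, consonants +10.
For editor: e(vowel)+5=j, d(cons)+10=n, i(vowel)+5=n, t(cons)+10=d, o(vowel)+5=t, r(cons)+10=b.

jnndtb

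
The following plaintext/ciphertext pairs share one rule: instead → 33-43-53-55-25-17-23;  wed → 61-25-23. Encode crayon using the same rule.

21-51-17-65-45-43

Each letter becomes 2×(its alphabet position, a=1..z=26) + 15.
On crayon: c=3→21, r=18→51, a=1→17, y=25→65, o=15→45, n=14→43.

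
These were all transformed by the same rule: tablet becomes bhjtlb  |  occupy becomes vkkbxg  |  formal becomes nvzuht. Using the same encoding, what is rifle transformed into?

The shift depends on letter class: consonant t→b is +8, but vowel a→h is +7. Two shifts are in play — +7 for a/e/i/o/u, +8 for every other letter.
Applying it to rifle: r(cons)+8=z, i(vowel)+7=p, f(cons)+8=n, l(cons)+8=t, e(vowel)+7=l.

zpntl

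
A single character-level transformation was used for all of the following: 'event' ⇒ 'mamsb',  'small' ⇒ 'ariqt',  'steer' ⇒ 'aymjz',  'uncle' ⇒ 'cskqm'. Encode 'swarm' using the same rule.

It's a Vigenère-style cipher with numeric key [8,5]: position i shifts by key[i mod 2].
On swarm: s+8=a, w+5=b, a+8=i, r+5=w, m+8=u.

abiwu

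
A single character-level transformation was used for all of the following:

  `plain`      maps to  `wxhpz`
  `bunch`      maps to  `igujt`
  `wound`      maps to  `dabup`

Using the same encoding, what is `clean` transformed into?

jxlhz

Shifts by position in plain: pos 0: p→w (+7), pos 1: l→x (+12), pos 2: a→h (+7), pos 3: i→p (+7), pos 4: n→z (+12) — repeating every 3. The shifts repeat in a cycle of length 3: positions 0,1,… shift by +7, +12, +7, then the pattern repeats.
Applying it to clean: c+7=j, l+12=x, e+7=l, a+7=h, n+12=z.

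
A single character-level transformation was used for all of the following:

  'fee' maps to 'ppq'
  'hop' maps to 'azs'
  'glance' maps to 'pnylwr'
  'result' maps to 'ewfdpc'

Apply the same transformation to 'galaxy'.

The output letters match the input read backwards, each shifted +11: fee reversed is eef. Read the word backwards and shift each letter +11.
For galaxy: reverse → yxalag; then shift: y+11=j, x+11=i, a+11=l, l+11=w, a+11=l, g+11=r.

jilwlr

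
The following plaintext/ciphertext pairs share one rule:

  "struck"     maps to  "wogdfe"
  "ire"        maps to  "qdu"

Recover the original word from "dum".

air

Read the word backwards and shift each letter +12.
Reversing it on dum: shift back: d−12=r, u−12=i, m−12=a → ria; then reverse → air.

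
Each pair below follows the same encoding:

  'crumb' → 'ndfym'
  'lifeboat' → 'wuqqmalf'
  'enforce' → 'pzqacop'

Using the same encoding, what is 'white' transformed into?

Shifts by position in crumb: pos 0: c→n (+11), pos 1: r→d (+12), pos 2: u→f (+11), pos 3: m→y (+12) — repeating every 2. The shifts repeat in a cycle of length 2: positions 0,1,… shift by +11, +12, then the pattern repeats.
Applying it to white: w+11=h, h+12=t, i+11=t, t+12=f, e+11=p.

httfp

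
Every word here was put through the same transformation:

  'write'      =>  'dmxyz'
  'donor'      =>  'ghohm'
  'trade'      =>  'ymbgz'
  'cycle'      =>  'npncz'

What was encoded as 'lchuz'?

w(22)→d(3) and r(17)→m(12) fit y≡19x+1 (mod 26); the inverse of 19 mod 26 is 11. This is an affine cipher: with a=0,…,z=25, each position x becomes (19x+1) mod 26.
Reversing it on lchuz: l(11)→11·(11−1)≡6=g; c(2)→11·(2−1)≡11=l; h(7)→11·(7−1)≡14=o; u(20)→11·(20−1)≡1=b; z(25)→11·(25−1)≡4=e (all mod 26).

globe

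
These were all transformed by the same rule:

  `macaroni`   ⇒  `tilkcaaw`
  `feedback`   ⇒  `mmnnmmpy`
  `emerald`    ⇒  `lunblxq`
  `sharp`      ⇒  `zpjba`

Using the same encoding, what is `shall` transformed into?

zpjvw

The shift increases by 1 at each position, starting from +7: 7, 8, 9, ….
Applying it to shall: s+7=z, h+8=p, a+9=j, l+10=v, l+11=w.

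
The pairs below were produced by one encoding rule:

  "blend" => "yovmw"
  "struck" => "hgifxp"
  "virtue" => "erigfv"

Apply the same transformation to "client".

Each pair mirrors across the alphabet (b↔y, l↔o, e↔v): positions sum to 25. This is the alphabet-reversal cipher (Atbash): a becomes z, b becomes y, etc.
For client: c↔x, l↔o, i↔r, e↔v, n↔m, t↔g.

xorvmg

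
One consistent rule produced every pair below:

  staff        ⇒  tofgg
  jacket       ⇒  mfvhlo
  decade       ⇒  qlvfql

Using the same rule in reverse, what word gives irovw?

s(18)→t(19) and t(19)→o(14) fit y≡21x+5 (mod 26); the inverse of 21 mod 26 is 5. This is an affine cipher: with a=0,…,z=25, each position x becomes (21x+5) mod 26.
Reversing it on irovw: i(8)→5·(8−5)≡15=p; r(17)→5·(17−5)≡8=i; o(14)→5·(14−5)≡19=t; v(21)→5·(21−5)≡2=c; w(22)→5·(22−5)≡7=h (all mod 26).

pitch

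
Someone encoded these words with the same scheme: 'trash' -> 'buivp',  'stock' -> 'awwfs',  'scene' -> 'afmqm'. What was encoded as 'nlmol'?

field

It's a Vigenère-style cipher with numeric key [8,3]: position i shifts by key[i mod 2].
Decoding nlmol: n−8=f, l−3=i, m−8=e, o−3=l, l−8=d.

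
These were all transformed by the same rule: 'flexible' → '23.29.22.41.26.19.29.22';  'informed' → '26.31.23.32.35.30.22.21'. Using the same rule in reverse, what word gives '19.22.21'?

Each letter is replaced by its alphabet position (a=1..z=26) + 17.
Decoding 19.22.21: 19→(19−17)÷1=2=b, 22→(22−17)÷1=5=e, 21→(21−17)÷1=4=d.

bed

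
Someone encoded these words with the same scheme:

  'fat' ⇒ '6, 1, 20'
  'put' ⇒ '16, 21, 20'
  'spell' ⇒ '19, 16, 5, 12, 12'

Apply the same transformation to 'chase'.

3, 8, 1, 19, 5

f is letter #6 and maps to 6: an offset of 0. Letters become their 1-indexed alphabet positions: a=1 … z=26.
On chase: c=3→3, h=8→8, a=1→1, s=19→19, e=5→5.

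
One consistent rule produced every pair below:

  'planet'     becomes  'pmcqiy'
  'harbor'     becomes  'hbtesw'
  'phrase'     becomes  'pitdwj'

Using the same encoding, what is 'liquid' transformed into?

ljsxmi

In planet: p→p is +0, l→m is +1, a→c is +2, n→q is +3 — the shift increases by 1 each position. Letter i (0-indexed) is shifted by i+0, so successive shifts are 0, 1, 2, ….
Applying it to liquid: l+0=l, i+1=j, q+2=s, u+3=x, i+4=m, d+5=i.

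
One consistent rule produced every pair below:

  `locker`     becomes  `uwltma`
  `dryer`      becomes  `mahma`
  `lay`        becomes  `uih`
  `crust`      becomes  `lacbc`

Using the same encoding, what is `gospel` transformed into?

pwbymu

Two shifts are in play — +8 for a/e/i/o/u, +9 for every other letter.
On gospel: g(cons)+9=p, o(vowel)+8=w, s(cons)+9=b, p(cons)+9=y, e(vowel)+8=m, l(cons)+9=u.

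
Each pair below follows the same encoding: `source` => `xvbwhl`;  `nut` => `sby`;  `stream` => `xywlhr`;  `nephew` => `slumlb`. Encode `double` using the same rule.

ivbgql

The shift depends on letter class: consonant s→x is +5, but vowel o→v is +7. Two shifts are in play — +7 for a/e/i/o/u, +5 for every other letter.
For double: d(cons)+5=i, o(vowel)+7=v, u(vowel)+7=b, b(cons)+5=g, l(cons)+5=q, e(vowel)+7=l.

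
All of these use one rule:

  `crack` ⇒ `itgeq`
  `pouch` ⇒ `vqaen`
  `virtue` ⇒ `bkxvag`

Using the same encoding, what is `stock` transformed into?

Shifts by position in crack: pos 0: c→i (+6), pos 1: r→t (+2), pos 2: a→g (+6), pos 3: c→e (+2) — repeating every 2. A repeating key of period 2 is used — shifts +6, +2 over and over.
For stock: s+6=y, t+2=v, o+6=u, c+2=e, k+6=q.

yvueq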